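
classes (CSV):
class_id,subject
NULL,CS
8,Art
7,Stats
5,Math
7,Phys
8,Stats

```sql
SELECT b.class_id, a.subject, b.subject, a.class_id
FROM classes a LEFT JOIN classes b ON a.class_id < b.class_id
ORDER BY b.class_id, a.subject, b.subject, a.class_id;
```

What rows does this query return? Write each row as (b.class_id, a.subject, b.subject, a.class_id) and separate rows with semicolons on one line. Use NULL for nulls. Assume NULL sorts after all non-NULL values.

LEFT JOIN keeps every row from `classes a`; unmatched rows get NULL for `classes b`'s columns.
Matching on a.class_id < b.class_id. A NULL in a compared column never satisfies the condition.
- class_id=NULL: no b row matches, row kept with b columns NULL.
- class_id=8: no b row matches, row kept with b columns NULL.
- class_id=7: 2 matching b row(s), so 2 row(s) emitted.
- class_id=5: 4 matching b row(s), so 4 row(s) emitted.
- class_id=7: 2 matching b row(s), so 2 row(s) emitted.
- class_id=8: no b row matches, row kept with b columns NULL.

(7, Math, Phys, 5); (7, Math, Stats, 5); (8, Math, Art, 5); (8, Math, Stats, 5); (8, Phys, Art, 7); (8, Phys, Stats, 7); (8, Stats, Art, 7); (8, Stats, Stats, 7); (NULL, Art, NULL, 8); (NULL, CS, NULL, NULL); (NULL, Stats, NULL, 8)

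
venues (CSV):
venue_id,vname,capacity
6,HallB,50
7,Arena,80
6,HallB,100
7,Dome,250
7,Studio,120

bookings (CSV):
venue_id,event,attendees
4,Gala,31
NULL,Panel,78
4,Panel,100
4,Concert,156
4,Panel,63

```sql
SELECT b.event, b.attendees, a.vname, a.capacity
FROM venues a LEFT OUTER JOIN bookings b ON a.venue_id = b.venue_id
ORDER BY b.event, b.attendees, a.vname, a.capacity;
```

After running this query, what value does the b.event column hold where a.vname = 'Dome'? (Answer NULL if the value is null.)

NULL

LEFT JOIN keeps every row from `venues`; unmatched rows get NULL for `bookings`'s columns.
Matching on a.venue_id = b.venue_id. A NULL in a compared column never satisfies the condition.
- a[0] venue_id=6 → no match; kept with NULLs on the b side.
- a[1] venue_id=7 → no match; kept with NULLs on the b side.
- a[2] venue_id=6 → no match; kept with NULLs on the b side.
- a[3] venue_id=7 → no match; kept with NULLs on the b side.
- a[4] venue_id=7 → no match; kept with NULLs on the b side.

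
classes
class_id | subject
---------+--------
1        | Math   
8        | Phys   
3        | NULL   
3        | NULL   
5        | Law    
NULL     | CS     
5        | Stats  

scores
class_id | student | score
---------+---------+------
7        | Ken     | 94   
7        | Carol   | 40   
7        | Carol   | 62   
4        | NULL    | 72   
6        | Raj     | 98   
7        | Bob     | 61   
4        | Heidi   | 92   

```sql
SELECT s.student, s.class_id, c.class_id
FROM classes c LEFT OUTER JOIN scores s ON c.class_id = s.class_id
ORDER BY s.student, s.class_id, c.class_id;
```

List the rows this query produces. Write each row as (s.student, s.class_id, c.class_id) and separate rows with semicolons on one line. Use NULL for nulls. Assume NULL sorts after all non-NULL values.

LEFT JOIN keeps every row from `classes`; unmatched rows get NULL for `scores`'s columns.
Matching on c.class_id = s.class_id. A NULL in a compared column never satisfies the condition.
- c[0] class_id=1 → no match; kept with NULLs on the s side.
- c[1] class_id=8 → no match; kept with NULLs on the s side.
- c[2] class_id=3 → no match; kept with NULLs on the s side.
- c[3] class_id=3 → no match; kept with NULLs on the s side.
- c[4] class_id=5 → no match; kept with NULLs on the s side.
- c[5] class_id=NULL → no match; kept with NULLs on the s side.
- c[6] class_id=5 → no match; kept with NULLs on the s side.
After projecting and ordering:
s.student | s.class_id | c.class_id
NULL | NULL | 1
NULL | NULL | 3
NULL | NULL | 3
NULL | NULL | 5
NULL | NULL | 5
NULL | NULL | 8
NULL | NULL | NULL

(NULL, NULL, 1); (NULL, NULL, 3); (NULL, NULL, 3); (NULL, NULL, 5); (NULL, NULL, 5); (NULL, NULL, 8); (NULL, NULL, NULL)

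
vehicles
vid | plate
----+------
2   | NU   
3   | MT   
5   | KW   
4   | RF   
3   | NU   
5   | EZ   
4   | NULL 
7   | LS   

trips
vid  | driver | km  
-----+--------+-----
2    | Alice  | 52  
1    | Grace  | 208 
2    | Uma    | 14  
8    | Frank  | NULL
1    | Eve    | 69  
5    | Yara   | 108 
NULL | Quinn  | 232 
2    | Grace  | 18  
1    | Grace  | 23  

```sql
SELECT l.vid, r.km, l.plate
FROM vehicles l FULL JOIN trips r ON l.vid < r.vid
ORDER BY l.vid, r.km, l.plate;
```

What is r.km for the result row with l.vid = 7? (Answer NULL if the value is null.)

NULL

FULL OUTER JOIN keeps every row from both sides; unmatched rows get NULL for the other side's columns.
Matching on l.vid < r.vid. A NULL in a compared column never satisfies the condition.
- l (vid=2) pairs with 2 row(s) of r.
- l (vid=3) pairs with 2 row(s) of r.
- l (vid=5) pairs with 1 row(s) of r.
- l (vid=4) pairs with 2 row(s) of r.
- l (vid=3) pairs with 2 row(s) of r.
- l (vid=5) pairs with 1 row(s) of r.
- l (vid=4) pairs with 2 row(s) of r.
- l (vid=7) pairs with 1 row(s) of r.
- 7 row(s) from r found no l partner → padded with NULL.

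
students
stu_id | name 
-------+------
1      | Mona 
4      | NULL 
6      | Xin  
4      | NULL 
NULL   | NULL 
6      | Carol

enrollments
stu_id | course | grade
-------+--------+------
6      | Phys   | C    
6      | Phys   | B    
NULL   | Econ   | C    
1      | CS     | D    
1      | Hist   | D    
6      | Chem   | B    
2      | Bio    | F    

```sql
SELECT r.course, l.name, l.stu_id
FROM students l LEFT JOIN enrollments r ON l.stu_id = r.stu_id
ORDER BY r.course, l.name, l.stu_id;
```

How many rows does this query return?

11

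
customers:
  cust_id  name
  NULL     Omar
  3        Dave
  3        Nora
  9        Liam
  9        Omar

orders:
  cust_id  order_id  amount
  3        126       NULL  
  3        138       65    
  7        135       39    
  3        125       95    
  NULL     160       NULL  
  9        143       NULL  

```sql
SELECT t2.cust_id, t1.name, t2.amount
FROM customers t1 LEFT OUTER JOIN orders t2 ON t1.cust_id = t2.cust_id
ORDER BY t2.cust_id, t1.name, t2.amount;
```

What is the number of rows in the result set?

9

LEFT JOIN keeps every row from `customers`; unmatched rows get NULL for `orders`'s columns.
Matching on t1.cust_id = t2.cust_id. A NULL in a compared column never satisfies the condition.
Matched pairs: 8; unmatched t1 rows kept: 1.
Total: 8 matched + 1 padded = 9 rows.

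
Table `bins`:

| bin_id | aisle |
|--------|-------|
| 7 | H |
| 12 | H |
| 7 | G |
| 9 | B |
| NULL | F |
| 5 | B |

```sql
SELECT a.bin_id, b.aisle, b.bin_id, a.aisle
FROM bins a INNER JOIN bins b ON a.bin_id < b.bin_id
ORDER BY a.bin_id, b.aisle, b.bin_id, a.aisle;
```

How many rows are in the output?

9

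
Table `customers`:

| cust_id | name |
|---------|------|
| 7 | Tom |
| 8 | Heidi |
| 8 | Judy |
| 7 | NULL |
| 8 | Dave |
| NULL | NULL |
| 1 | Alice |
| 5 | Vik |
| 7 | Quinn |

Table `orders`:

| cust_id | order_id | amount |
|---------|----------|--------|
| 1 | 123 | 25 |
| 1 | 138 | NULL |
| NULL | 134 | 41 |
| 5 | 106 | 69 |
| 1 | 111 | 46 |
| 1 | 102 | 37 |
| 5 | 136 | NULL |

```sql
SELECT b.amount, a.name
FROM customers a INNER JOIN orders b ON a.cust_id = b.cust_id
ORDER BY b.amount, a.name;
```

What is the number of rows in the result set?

6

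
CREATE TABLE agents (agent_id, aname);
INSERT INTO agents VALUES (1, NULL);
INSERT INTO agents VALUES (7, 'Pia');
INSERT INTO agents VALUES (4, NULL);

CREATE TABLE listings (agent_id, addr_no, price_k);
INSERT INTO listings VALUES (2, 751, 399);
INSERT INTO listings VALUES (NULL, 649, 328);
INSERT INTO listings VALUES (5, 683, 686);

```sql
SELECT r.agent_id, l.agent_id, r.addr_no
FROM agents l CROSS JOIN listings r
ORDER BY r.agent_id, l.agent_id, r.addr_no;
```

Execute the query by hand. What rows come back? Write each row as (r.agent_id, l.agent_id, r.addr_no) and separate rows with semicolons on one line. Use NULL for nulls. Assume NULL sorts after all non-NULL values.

(2, 1, 751); (2, 4, 751); (2, 7, 751); (5, 1, 683); (5, 4, 683); (5, 7, 683); (NULL, 1, 649); (NULL, 4, 649); (NULL, 7, 649)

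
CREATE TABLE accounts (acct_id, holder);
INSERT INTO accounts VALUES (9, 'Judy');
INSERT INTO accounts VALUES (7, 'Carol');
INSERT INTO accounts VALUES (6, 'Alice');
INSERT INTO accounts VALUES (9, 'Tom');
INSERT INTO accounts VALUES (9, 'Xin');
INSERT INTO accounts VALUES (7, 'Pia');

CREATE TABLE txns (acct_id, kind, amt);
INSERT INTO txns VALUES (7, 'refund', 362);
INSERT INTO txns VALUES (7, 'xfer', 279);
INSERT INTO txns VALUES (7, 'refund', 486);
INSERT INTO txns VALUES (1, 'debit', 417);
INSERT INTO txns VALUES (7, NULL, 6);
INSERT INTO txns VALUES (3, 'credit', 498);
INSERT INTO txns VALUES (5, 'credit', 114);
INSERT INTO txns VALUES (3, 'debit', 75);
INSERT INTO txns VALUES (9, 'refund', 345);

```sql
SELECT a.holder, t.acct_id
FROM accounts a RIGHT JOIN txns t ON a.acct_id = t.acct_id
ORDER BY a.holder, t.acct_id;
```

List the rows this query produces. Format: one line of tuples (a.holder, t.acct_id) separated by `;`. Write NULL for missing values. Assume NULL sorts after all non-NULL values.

(Carol, 7); (Carol, 7); (Carol, 7); (Carol, 7); (Judy, 9); (Pia, 7); (Pia, 7); (Pia, 7); (Pia, 7); (Tom, 9); (Xin, 9); (NULL, 1); (NULL, 3); (NULL, 3); (NULL, 5)

RIGHT JOIN keeps every row from `txns`; unmatched rows get NULL for `accounts`'s columns.
Matching on a.acct_id = t.acct_id.
- a (acct_id=9) pairs with 1 row(s) of t.
- a (acct_id=7) pairs with 4 row(s) of t.
- a (acct_id=6) has no partner in t.
- a (acct_id=9) pairs with 1 row(s) of t.
- a (acct_id=9) pairs with 1 row(s) of t.
- a (acct_id=7) pairs with 4 row(s) of t.
- 4 row(s) from t found no a partner → padded with NULL.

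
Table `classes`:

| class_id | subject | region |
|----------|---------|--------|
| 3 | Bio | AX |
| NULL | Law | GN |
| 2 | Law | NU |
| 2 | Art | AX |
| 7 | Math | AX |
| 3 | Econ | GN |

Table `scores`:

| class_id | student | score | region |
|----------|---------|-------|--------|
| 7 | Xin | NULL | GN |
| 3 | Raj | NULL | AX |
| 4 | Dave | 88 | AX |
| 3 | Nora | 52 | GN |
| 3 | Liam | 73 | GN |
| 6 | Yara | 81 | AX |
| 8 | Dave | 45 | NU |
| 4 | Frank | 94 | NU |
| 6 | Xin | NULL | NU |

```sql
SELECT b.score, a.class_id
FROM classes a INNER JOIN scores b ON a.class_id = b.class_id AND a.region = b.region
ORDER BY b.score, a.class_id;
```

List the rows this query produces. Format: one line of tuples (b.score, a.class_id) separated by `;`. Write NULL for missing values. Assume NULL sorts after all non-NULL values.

(52, 3); (73, 3); (NULL, 3)

INNER JOIN keeps only pairs where the ON condition holds.
Matching on a.class_id = b.class_id AND a.region = b.region. A NULL in a compared column never satisfies the condition.
- a row (class_id=3, region=AX): matches 1 b row(s) → 1 output row(s).
- a row (class_id=NULL, region=GN): no match → dropped.
- a row (class_id=2, region=NU): no match → dropped.
- a row (class_id=2, region=AX): no match → dropped.
- a row (class_id=7, region=AX): no match → dropped.
- a row (class_id=3, region=GN): matches 2 b row(s) → 2 output row(s).
After projecting and ordering:
b.score | a.class_id
52 | 3
73 | 3
NULL | 3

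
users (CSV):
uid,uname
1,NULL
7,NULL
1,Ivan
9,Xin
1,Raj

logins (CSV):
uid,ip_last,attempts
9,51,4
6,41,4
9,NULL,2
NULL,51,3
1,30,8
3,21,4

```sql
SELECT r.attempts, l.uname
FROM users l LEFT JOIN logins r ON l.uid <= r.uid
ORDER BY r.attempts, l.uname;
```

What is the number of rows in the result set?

19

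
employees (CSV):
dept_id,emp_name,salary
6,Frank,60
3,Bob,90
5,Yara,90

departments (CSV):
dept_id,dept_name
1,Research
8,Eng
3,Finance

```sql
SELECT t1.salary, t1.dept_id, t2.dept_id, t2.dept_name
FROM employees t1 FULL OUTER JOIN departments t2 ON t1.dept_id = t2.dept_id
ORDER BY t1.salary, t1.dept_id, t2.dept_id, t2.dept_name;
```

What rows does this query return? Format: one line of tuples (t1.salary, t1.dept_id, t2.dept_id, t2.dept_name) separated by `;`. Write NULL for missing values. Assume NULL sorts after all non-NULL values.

(60, 6, NULL, NULL); (90, 3, 3, Finance); (90, 5, NULL, NULL); (NULL, NULL, 1, Research); (NULL, NULL, 8, Eng)

FULL OUTER JOIN keeps every row from both sides; unmatched rows get NULL for the other side's columns.
Matching on t1.dept_id = t2.dept_id.
Matched pairs: 1; unmatched t1 rows kept: 2; unmatched t2 rows kept: 2.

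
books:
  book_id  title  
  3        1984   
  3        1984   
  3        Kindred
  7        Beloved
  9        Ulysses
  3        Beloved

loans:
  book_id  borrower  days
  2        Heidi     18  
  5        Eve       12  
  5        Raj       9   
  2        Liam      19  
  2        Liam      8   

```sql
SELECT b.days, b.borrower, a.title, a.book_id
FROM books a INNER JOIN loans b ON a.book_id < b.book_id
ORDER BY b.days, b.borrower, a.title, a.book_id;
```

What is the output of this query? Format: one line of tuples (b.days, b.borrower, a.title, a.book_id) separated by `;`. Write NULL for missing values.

(9, Raj, 1984, 3); (9, Raj, 1984, 3); (9, Raj, Beloved, 3); (9, Raj, Kindred, 3); (12, Eve, 1984, 3); (12, Eve, 1984, 3); (12, Eve, Beloved, 3); (12, Eve, Kindred, 3)

INNER JOIN keeps only pairs where the ON condition holds.
Matching on a.book_id < b.book_id.
- a[0] book_id=3 → 2 match(es) in b → 2 row(s).
- a[1] book_id=3 → 2 match(es) in b → 2 row(s).
- a[2] book_id=3 → 2 match(es) in b → 2 row(s).
- a[3] book_id=7 → no match; dropped.
- a[4] book_id=9 → no match; dropped.
- a[5] book_id=3 → 2 match(es) in b → 2 row(s).
After projecting and ordering:
b.days | b.borrower | a.title | a.book_id
9 | Raj | 1984 | 3
9 | Raj | 1984 | 3
9 | Raj | Beloved | 3
9 | Raj | Kindred | 3
12 | Eve | 1984 | 3
12 | Eve | 1984 | 3
12 | Eve | Beloved | 3
12 | Eve | Kindred | 3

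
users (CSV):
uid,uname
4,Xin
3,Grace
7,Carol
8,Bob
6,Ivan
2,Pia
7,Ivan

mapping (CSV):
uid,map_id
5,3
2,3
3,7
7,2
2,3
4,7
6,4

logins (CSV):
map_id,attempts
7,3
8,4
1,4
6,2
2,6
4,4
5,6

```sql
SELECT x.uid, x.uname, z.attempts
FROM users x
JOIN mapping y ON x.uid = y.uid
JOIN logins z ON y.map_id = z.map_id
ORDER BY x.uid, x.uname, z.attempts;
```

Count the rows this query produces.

Step 1 — x INNER JOIN y on uid → 7 row(s).
Then INNER JOIN `logins z` on map_id: keep only rows whose y.map_id appears in z.
Result: 5 row(s).

5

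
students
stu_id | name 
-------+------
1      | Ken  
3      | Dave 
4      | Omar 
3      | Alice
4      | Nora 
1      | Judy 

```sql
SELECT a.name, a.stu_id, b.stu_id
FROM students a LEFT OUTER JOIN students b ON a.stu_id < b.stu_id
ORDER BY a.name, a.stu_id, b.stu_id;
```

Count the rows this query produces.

14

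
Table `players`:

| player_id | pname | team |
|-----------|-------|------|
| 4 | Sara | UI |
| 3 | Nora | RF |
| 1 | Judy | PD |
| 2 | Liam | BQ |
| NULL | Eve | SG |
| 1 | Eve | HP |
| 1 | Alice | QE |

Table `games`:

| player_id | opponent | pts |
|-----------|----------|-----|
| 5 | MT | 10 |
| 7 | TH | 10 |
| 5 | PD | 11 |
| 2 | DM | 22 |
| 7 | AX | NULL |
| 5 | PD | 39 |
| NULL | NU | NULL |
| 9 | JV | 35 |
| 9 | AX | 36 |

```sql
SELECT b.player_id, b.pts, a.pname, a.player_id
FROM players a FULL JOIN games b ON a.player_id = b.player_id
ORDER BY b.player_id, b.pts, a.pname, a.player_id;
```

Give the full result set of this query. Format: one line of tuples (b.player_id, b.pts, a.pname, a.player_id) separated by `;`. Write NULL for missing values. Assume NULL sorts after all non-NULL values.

(2, 22, Liam, 2); (5, 10, NULL, NULL); (5, 11, NULL, NULL); (5, 39, NULL, NULL); (7, 10, NULL, NULL); (7, NULL, NULL, NULL); (9, 35, NULL, NULL); (9, 36, NULL, NULL); (NULL, NULL, Alice, 1); (NULL, NULL, Eve, 1); (NULL, NULL, Eve, NULL); (NULL, NULL, Judy, 1); (NULL, NULL, Nora, 3); (NULL, NULL, Sara, 4); (NULL, NULL, NULL, NULL)

FULL OUTER JOIN keeps every row from both sides; unmatched rows get NULL for the other side's columns.
Matching on a.player_id = b.player_id. A NULL in a compared column never satisfies the condition.
Matched pairs: 1; unmatched a rows kept: 6; unmatched b rows kept: 8.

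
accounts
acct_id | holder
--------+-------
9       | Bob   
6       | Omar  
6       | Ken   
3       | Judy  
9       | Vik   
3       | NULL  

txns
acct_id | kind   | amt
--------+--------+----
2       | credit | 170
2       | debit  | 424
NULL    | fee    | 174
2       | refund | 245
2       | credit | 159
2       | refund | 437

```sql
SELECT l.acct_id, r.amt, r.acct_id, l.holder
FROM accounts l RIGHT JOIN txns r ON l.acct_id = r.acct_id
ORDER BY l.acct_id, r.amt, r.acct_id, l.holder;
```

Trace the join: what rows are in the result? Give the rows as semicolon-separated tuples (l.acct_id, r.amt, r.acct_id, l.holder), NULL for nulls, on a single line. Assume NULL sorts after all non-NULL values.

RIGHT JOIN keeps every row from `txns`; unmatched rows get NULL for `accounts`'s columns.
Matching on l.acct_id = r.acct_id. A NULL in a compared column never satisfies the condition.
- l row (acct_id=9): no match.
- l row (acct_id=6): no match.
- l row (acct_id=6): no match.
- l row (acct_id=3): no match.
- l row (acct_id=9): no match.
- l row (acct_id=3): no match.
- plus 6 unmatched r row(s), each kept with NULL l columns.
After projecting and ordering:
l.acct_id | r.amt | r.acct_id | l.holder
NULL | 159 | 2 | NULL
NULL | 170 | 2 | NULL
NULL | 174 | NULL | NULL
NULL | 245 | 2 | NULL
NULL | 424 | 2 | NULL
NULL | 437 | 2 | NULL

(NULL, 159, 2, NULL); (NULL, 170, 2, NULL); (NULL, 174, NULL, NULL); (NULL, 245, 2, NULL); (NULL, 424, 2, NULL); (NULL, 437, 2, NULL)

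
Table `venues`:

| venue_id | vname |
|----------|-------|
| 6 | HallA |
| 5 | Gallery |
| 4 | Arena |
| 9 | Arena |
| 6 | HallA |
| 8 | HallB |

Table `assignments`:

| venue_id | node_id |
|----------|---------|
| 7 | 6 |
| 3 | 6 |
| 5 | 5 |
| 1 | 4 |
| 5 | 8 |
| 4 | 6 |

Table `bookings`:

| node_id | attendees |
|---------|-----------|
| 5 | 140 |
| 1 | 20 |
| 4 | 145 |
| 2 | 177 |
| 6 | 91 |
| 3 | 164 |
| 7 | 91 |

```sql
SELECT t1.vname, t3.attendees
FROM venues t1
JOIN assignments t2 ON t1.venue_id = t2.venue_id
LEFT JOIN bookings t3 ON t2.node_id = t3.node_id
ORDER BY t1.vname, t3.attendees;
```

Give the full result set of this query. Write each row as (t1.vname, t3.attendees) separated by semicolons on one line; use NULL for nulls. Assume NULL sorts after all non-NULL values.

(Arena, 91); (Gallery, 140); (Gallery, NULL)

Joins associate left-to-right: venues INNER JOIN assignments on venue_id gives 3 intermediate row(s).
Then LEFT JOIN `bookings t3` on node_id: each of those 3 rows is kept; rows whose t2.node_id has no match in t3 get NULL for t3's columns.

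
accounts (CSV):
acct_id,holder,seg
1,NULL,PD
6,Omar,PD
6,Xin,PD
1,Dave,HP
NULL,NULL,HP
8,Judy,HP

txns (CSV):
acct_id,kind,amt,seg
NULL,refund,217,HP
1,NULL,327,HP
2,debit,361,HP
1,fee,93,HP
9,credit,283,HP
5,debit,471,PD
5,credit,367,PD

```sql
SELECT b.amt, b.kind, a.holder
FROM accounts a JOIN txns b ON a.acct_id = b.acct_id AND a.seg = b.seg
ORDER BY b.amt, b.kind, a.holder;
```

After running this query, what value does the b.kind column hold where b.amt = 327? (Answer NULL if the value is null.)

INNER JOIN keeps only pairs where the ON condition holds.
Matching on a.acct_id = b.acct_id AND a.seg = b.seg. A NULL in a compared column never satisfies the condition.
Matched pairs: 2.

NULL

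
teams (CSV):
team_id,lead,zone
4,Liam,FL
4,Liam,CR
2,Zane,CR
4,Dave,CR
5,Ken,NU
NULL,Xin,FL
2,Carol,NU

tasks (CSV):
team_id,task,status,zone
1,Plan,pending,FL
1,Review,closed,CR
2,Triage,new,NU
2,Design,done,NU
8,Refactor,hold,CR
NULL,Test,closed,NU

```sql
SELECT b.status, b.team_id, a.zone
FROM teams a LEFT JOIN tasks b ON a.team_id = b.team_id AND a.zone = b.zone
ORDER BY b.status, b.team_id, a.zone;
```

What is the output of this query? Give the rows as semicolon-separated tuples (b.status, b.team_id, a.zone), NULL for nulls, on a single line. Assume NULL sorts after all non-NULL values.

LEFT JOIN keeps every row from `teams`; unmatched rows get NULL for `tasks`'s columns.
Matching on a.team_id = b.team_id AND a.zone = b.zone. A NULL in a compared column never satisfies the condition.
Matched pairs: 2; unmatched a rows kept: 6.

(done, 2, NU); (new, 2, NU); (NULL, NULL, CR); (NULL, NULL, CR); (NULL, NULL, CR); (NULL, NULL, FL); (NULL, NULL, FL); (NULL, NULL, NU)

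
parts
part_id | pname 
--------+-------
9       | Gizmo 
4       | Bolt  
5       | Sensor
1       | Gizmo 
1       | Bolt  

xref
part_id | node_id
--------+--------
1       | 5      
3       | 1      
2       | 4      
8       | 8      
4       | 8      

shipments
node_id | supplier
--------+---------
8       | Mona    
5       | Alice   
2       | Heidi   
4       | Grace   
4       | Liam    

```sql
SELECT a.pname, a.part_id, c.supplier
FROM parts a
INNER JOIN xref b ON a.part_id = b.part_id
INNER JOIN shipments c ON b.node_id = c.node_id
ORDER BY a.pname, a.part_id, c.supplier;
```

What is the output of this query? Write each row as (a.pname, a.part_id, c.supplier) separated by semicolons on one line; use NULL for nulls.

(Bolt, 1, Alice); (Bolt, 4, Mona); (Gizmo, 1, Alice)

Joins associate left-to-right: parts INNER JOIN xref on part_id gives 3 intermediate row(s).
Then INNER JOIN `shipments c` on node_id: keep only rows whose b.node_id appears in c.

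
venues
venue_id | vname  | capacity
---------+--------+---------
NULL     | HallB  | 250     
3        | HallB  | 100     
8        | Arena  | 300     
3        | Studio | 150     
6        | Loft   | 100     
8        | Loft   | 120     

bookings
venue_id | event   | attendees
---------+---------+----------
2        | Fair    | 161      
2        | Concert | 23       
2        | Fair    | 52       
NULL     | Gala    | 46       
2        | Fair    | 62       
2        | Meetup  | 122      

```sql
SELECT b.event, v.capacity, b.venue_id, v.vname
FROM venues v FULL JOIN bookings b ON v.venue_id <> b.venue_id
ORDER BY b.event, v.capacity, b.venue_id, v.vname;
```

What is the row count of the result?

27

FULL OUTER JOIN keeps every row from both sides; unmatched rows get NULL for the other side's columns.
Matching on v.venue_id <> b.venue_id. A NULL in a compared column never satisfies the condition.
- v (venue_id=NULL) has no partner → padded with NULL.
- v (venue_id=3) pairs with 5 row(s) of b.
- v (venue_id=8) pairs with 5 row(s) of b.
- v (venue_id=3) pairs with 5 row(s) of b.
- v (venue_id=6) pairs with 5 row(s) of b.
- v (venue_id=8) pairs with 5 row(s) of b.
- 1 b row(s) had no v match → kept, v columns NULL.
Total: 25 matched + 2 padded = 27 rows.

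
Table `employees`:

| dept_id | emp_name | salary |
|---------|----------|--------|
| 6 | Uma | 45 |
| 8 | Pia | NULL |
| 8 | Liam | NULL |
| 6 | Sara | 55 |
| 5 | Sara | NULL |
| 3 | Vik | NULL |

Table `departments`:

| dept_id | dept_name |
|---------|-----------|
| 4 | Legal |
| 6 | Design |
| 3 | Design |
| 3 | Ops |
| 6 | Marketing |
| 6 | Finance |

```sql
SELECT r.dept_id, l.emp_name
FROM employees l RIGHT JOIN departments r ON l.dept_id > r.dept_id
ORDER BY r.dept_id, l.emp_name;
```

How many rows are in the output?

RIGHT JOIN keeps every row from `departments`; unmatched rows get NULL for `employees`'s columns.
Matching on l.dept_id > r.dept_id.
Matched pairs: 21; unmatched r rows kept: 0.
Total: 21 rows.

21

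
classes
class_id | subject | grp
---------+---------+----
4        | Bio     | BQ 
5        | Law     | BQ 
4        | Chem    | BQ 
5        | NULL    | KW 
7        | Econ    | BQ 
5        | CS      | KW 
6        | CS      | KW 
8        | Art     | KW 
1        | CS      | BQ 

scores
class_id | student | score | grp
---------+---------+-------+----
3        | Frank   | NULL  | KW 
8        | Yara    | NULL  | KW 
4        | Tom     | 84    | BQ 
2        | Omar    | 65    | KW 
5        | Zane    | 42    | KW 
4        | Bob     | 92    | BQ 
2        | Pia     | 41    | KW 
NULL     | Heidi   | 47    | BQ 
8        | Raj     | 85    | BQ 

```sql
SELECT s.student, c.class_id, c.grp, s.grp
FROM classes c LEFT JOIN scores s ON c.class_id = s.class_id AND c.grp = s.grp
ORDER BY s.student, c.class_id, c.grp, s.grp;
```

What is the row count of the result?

LEFT JOIN keeps every row from `classes`; unmatched rows get NULL for `scores`'s columns.
Matching on c.class_id = s.class_id AND c.grp = s.grp. A NULL in a compared column never satisfies the condition.
Matched pairs: 7; unmatched c rows kept: 4.
Total: 7 matched + 4 padded = 11 rows.

11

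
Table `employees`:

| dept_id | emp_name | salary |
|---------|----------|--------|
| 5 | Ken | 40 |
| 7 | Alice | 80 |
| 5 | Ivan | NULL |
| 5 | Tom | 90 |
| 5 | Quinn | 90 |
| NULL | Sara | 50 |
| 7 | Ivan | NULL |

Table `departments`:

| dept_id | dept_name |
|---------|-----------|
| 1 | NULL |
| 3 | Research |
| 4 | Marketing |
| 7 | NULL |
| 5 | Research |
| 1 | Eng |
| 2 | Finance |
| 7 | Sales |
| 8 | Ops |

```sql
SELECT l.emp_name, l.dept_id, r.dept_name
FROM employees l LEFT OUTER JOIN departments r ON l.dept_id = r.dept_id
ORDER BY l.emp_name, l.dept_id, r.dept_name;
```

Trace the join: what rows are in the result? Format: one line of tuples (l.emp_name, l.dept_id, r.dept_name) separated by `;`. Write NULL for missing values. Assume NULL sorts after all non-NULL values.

LEFT JOIN keeps every row from `employees`; unmatched rows get NULL for `departments`'s columns.
Matching on l.dept_id = r.dept_id. A NULL in a compared column never satisfies the condition.
Matched pairs: 8; unmatched l rows kept: 1.

(Alice, 7, Sales); (Alice, 7, NULL); (Ivan, 5, Research); (Ivan, 7, Sales); (Ivan, 7, NULL); (Ken, 5, Research); (Quinn, 5, Research); (Sara, NULL, NULL); (Tom, 5, Research)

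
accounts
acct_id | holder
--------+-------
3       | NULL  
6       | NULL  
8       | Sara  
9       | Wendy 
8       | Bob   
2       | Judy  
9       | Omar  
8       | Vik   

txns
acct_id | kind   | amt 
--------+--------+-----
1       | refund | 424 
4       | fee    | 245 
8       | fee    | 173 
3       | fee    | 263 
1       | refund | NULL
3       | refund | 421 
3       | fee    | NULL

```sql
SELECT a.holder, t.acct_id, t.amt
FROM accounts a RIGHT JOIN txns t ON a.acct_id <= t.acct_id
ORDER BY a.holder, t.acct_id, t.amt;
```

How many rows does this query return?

RIGHT JOIN keeps every row from `txns`; unmatched rows get NULL for `accounts`'s columns.
Matching on a.acct_id <= t.acct_id.
Matched pairs: 14; unmatched t rows kept: 2.
Total: 14 matched + 2 padded = 16 rows.

16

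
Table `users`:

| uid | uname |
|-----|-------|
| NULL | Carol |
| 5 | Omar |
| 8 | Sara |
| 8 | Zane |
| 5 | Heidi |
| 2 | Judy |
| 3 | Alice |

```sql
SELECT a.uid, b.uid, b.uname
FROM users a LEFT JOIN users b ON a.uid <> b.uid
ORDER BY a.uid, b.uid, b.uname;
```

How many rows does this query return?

27

LEFT JOIN keeps every row from `users a`; unmatched rows get NULL for `users b`'s columns.
Matching on a.uid <> b.uid. A NULL in a compared column never satisfies the condition.
- a (uid=NULL) has no partner → padded with NULL.
- a (uid=5) pairs with 4 row(s) of b.
- a (uid=8) pairs with 4 row(s) of b.
- a (uid=8) pairs with 4 row(s) of b.
- a (uid=5) pairs with 4 row(s) of b.
- a (uid=2) pairs with 5 row(s) of b.
- a (uid=3) pairs with 5 row(s) of b.
Total: 26 matched + 1 padded = 27 rows.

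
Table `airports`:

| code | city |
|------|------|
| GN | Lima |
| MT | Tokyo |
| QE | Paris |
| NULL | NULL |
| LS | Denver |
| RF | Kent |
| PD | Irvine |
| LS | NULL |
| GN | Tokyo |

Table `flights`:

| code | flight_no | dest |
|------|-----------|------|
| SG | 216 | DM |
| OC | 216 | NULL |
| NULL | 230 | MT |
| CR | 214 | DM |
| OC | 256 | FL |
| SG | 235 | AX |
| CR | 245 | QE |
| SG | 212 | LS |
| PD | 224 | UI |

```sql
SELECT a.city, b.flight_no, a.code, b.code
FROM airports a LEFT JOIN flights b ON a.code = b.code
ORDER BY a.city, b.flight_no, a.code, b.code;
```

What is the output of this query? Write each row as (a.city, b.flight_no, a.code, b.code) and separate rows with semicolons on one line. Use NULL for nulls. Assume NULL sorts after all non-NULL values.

(Denver, NULL, LS, NULL); (Irvine, 224, PD, PD); (Kent, NULL, RF, NULL); (Lima, NULL, GN, NULL); (Paris, NULL, QE, NULL); (Tokyo, NULL, GN, NULL); (Tokyo, NULL, MT, NULL); (NULL, NULL, LS, NULL); (NULL, NULL, NULL, NULL)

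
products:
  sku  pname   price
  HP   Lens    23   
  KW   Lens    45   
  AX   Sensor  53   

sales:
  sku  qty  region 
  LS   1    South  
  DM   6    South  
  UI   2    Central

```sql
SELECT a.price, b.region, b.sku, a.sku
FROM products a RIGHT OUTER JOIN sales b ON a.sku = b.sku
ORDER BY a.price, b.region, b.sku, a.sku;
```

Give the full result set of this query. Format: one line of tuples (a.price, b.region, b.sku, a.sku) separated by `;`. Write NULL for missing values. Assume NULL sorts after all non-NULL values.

(NULL, Central, UI, NULL); (NULL, South, DM, NULL); (NULL, South, LS, NULL)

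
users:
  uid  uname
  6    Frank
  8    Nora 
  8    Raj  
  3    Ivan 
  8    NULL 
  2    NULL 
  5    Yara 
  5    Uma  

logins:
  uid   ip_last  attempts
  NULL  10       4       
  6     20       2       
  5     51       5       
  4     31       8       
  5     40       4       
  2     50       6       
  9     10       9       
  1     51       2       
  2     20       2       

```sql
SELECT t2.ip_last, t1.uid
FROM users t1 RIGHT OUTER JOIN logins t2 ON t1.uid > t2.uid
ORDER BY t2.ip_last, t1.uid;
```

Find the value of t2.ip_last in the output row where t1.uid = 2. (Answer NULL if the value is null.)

RIGHT JOIN keeps every row from `logins`; unmatched rows get NULL for `users`'s columns.
Matching on t1.uid > t2.uid. A NULL in a compared column never satisfies the condition.
Matched pairs: 39; unmatched t2 rows kept: 2.

51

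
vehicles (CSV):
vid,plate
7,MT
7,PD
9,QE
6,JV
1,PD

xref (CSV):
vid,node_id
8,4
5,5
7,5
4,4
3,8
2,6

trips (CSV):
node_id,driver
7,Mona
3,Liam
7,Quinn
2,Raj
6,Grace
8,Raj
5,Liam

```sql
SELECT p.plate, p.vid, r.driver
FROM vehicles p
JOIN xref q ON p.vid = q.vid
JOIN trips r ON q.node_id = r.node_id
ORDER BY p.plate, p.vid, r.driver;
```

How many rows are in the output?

Joins associate left-to-right: vehicles INNER JOIN xref on vid gives 2 intermediate row(s).
Then INNER JOIN `trips r` on node_id: keep only rows whose q.node_id appears in r.
Result: 2 row(s).

2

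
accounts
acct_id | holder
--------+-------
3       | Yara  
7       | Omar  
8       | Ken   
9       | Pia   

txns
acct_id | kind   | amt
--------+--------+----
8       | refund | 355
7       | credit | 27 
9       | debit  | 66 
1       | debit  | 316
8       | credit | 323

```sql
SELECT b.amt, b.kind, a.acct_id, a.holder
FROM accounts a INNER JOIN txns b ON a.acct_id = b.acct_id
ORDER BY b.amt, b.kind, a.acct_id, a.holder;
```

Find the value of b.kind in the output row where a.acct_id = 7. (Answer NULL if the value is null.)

credit

INNER JOIN keeps only pairs where the ON condition holds.
Matching on a.acct_id = b.acct_id.
- a row (acct_id=3): no match → dropped.
- a row (acct_id=7): matches 1 b row(s) → 1 output row(s).
- a row (acct_id=8): matches 2 b row(s) → 2 output row(s).
- a row (acct_id=9): matches 1 b row(s) → 1 output row(s).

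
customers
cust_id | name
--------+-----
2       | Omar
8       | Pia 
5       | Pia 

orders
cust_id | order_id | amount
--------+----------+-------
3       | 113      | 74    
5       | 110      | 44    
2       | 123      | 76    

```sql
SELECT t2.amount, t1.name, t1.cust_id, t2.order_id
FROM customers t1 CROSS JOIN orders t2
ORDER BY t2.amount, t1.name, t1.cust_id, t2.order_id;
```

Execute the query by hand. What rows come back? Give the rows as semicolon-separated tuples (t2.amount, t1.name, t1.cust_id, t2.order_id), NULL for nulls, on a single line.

CROSS JOIN pairs every row of `customers` with every row of `orders`: 3 × 3 = 9 rows.
After projecting and ordering:
t2.amount | t1.name | t1.cust_id | t2.order_id
44 | Omar | 2 | 110
44 | Pia | 5 | 110
44 | Pia | 8 | 110
74 | Omar | 2 | 113
74 | Pia | 5 | 113
74 | Pia | 8 | 113
76 | Omar | 2 | 123
76 | Pia | 5 | 123
76 | Pia | 8 | 123

(44, Omar, 2, 110); (44, Pia, 5, 110); (44, Pia, 8, 110); (74, Omar, 2, 113); (74, Pia, 5, 113); (74, Pia, 8, 113); (76, Omar, 2, 123); (76, Pia, 5, 123); (76, Pia, 8, 123)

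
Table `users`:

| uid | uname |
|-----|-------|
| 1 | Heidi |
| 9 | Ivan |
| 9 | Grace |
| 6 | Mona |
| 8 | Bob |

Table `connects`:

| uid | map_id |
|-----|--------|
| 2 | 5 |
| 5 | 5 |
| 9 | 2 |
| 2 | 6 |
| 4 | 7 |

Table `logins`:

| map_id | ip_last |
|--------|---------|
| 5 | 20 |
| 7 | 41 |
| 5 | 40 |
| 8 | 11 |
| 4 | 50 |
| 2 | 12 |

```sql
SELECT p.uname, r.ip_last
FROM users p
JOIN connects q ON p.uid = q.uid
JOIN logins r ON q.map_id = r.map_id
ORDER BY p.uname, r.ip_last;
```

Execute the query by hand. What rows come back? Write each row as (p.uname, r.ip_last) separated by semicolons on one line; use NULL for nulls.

(Grace, 12); (Ivan, 12)

Evaluate left to right. First `users p INNER JOIN connects q` on uid: 2 row(s).
Then INNER JOIN `logins r` on map_id: keep only rows whose q.map_id appears in r.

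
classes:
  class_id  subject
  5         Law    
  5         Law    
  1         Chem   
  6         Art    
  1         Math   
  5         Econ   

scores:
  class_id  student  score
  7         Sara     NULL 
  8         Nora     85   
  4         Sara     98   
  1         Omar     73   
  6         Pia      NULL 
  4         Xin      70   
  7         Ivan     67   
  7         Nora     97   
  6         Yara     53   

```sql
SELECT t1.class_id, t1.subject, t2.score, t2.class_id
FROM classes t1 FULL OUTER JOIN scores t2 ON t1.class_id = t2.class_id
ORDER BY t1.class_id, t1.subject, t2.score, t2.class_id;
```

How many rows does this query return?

13

FULL OUTER JOIN keeps every row from both sides; unmatched rows get NULL for the other side's columns.
Matching on t1.class_id = t2.class_id.
- t1 row (class_id=5): no match → kept, t2 columns NULL.
- t1 row (class_id=5): no match → kept, t2 columns NULL.
- t1 row (class_id=1): matches 1 t2 row(s) → 1 output row(s).
- t1 row (class_id=6): matches 2 t2 row(s) → 2 output row(s).
- t1 row (class_id=1): matches 1 t2 row(s) → 1 output row(s).
- t1 row (class_id=5): no match → kept, t2 columns NULL.
- 6 row(s) from t2 found no t1 partner → padded with NULL.
Total: 4 matched + 9 padded = 13 rows.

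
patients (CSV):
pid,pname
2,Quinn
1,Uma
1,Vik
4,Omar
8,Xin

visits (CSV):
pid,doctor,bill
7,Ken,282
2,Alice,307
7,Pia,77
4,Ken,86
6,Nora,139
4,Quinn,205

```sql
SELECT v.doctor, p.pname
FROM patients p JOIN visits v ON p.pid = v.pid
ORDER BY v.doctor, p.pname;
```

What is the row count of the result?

INNER JOIN keeps only pairs where the ON condition holds.
Matching on p.pid = v.pid.
- p row (pid=2): matches 1 v row(s) → 1 output row(s).
- p row (pid=1): no match → dropped.
- p row (pid=1): no match → dropped.
- p row (pid=4): matches 2 v row(s) → 2 output row(s).
- p row (pid=8): no match → dropped.
Total: 3 rows.

3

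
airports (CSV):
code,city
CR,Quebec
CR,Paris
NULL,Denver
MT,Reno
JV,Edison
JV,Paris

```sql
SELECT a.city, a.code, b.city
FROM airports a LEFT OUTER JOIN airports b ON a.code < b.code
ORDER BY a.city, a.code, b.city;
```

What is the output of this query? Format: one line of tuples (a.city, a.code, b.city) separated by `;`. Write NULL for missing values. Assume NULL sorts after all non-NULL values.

LEFT JOIN keeps every row from `airports a`; unmatched rows get NULL for `airports b`'s columns.
Matching on a.code < b.code. A NULL in a compared column never satisfies the condition.
- code=CR: 3 matching b row(s), so 3 row(s) emitted.
- code=CR: 3 matching b row(s), so 3 row(s) emitted.
- code=NULL: no b row matches, row kept with b columns NULL.
- code=MT: no b row matches, row kept with b columns NULL.
- code=JV: 1 matching b row(s), so 1 row(s) emitted.
- code=JV: 1 matching b row(s), so 1 row(s) emitted.
After projecting and ordering:
a.city | a.code | b.city
Denver | NULL | NULL
Edison | JV | Reno
Paris | CR | Edison
Paris | CR | Paris
Paris | CR | Reno
Paris | JV | Reno
Quebec | CR | Edison
Quebec | CR | Paris
Quebec | CR | Reno
Reno | MT | NULL

(Denver, NULL, NULL); (Edison, JV, Reno); (Paris, CR, Edison); (Paris, CR, Paris); (Paris, CR, Reno); (Paris, JV, Reno); (Quebec, CR, Edison); (Quebec, CR, Paris); (Quebec, CR, Reno); (Reno, MT, NULL)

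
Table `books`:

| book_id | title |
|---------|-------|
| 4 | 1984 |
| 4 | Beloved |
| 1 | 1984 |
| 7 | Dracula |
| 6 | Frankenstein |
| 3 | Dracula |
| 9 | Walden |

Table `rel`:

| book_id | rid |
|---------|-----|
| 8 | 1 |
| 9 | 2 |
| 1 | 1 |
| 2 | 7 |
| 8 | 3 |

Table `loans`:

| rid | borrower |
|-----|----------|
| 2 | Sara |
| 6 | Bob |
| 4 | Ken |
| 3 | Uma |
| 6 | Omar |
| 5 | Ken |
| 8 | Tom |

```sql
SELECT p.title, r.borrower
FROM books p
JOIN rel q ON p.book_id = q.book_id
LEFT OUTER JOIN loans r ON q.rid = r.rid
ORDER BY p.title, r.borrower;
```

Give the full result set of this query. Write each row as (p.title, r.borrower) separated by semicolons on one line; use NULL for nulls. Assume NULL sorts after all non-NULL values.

Step 1 — p INNER JOIN q on book_id → 2 row(s).
Then LEFT JOIN `loans r` on rid: each of those 2 rows is kept; rows whose q.rid has no match in r get NULL for r's columns.

(1984, NULL); (Walden, Sara)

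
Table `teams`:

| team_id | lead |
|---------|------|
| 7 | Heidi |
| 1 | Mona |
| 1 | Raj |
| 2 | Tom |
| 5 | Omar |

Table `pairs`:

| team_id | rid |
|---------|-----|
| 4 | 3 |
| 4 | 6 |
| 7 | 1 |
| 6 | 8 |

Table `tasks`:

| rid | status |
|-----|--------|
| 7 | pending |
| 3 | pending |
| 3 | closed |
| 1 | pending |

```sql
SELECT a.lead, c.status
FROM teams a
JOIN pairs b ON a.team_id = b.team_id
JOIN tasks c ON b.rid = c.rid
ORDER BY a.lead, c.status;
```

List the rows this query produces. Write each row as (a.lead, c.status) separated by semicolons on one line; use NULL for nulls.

(Heidi, pending)

Joins associate left-to-right: teams INNER JOIN pairs on team_id gives 1 intermediate row(s).
Then INNER JOIN `tasks c` on rid: keep only rows whose b.rid appears in c.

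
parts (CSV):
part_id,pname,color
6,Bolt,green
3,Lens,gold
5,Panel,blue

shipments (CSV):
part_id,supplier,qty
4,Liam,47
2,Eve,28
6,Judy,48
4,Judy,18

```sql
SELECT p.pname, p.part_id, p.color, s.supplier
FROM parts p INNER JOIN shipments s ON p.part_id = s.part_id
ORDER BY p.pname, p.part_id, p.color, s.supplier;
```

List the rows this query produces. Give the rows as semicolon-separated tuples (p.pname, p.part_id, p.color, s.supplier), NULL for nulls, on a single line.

INNER JOIN keeps only pairs where the ON condition holds.
Matching on p.part_id = s.part_id.
Matched pairs: 1.

(Bolt, 6, green, Judy)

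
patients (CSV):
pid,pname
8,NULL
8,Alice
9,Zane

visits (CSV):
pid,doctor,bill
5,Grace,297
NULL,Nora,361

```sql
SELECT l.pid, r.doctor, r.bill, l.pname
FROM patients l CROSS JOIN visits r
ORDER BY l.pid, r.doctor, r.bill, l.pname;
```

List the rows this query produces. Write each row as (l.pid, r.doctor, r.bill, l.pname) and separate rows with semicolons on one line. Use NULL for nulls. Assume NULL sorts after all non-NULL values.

(8, Grace, 297, Alice); (8, Grace, 297, NULL); (8, Nora, 361, Alice); (8, Nora, 361, NULL); (9, Grace, 297, Zane); (9, Nora, 361, Zane)

CROSS JOIN pairs every row of `patients` with every row of `visits`: 3 × 2 = 6 rows.
After projecting and ordering:
l.pid | r.doctor | r.bill | l.pname
8 | Grace | 297 | Alice
8 | Grace | 297 | NULL
8 | Nora | 361 | Alice
8 | Nora | 361 | NULL
9 | Grace | 297 | Zane
9 | Nora | 361 | Zane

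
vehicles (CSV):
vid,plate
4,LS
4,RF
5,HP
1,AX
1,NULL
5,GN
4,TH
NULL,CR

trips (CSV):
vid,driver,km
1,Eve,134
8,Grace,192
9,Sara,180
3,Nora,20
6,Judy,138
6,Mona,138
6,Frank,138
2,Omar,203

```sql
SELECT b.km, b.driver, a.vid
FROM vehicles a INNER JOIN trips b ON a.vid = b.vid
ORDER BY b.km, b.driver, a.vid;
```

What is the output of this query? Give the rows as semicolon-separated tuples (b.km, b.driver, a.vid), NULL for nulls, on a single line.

INNER JOIN keeps only pairs where the ON condition holds.
Matching on a.vid = b.vid. A NULL in a compared column never satisfies the condition.
- a (vid=4) has no partner → excluded.
- a (vid=4) has no partner → excluded.
- a (vid=5) has no partner → excluded.
- a (vid=1) pairs with 1 row(s) of b.
- a (vid=1) pairs with 1 row(s) of b.
- a (vid=5) has no partner → excluded.
- a (vid=4) has no partner → excluded.
- a (vid=NULL) has no partner → excluded.
After projecting and ordering:
b.km | b.driver | a.vid
134 | Eve | 1
134 | Eve | 1

(134, Eve, 1); (134, Eve, 1)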